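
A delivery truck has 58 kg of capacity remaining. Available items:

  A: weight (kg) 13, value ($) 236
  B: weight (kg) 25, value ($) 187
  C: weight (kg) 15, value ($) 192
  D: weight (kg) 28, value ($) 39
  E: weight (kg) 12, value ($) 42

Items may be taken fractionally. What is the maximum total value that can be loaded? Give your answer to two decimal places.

632.50

Greedy by value/weight ratio, highest first.
Order: A (236/13=18.15) > C (192/15=12.80) > B (187/25=7.48) > E (42/12=3.50) > D (39/28=1.39)
Fill: take A (13 @ 236) → take C (15 @ 192) → take B (25 @ 187) → take 5/12 of E → 17.50; 58/58 used.
Total value = 632.50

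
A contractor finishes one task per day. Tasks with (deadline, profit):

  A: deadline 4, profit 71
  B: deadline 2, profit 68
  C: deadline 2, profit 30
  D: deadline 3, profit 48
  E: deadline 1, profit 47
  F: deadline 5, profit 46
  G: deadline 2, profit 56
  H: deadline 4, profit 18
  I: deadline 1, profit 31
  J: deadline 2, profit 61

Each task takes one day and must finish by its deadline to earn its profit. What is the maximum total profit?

294

Sort by profit descending; place each in the latest free slot ≤ its deadline.
Profit order: A=71 B=68 J=61 G=56 D=48 E=47 F=46 I=31 C=30 H=18
Assign: A→slot 4, B→slot 2, J→slot 1, G skipped, D→slot 3, E skipped, F→slot 5, I skipped, C skipped, H skipped.
Slots: [1:J] [2:B] [3:D] [4:A] [5:F]
Profit = 61 + 68 + 48 + 71 + 46 = 294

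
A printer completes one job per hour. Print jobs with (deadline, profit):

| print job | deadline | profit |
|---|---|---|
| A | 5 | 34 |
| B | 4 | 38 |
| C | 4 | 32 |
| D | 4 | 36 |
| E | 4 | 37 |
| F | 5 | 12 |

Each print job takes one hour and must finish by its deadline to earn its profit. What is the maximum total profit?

177

Sort by profit descending; place each in the latest free slot ≤ its deadline.
By profit: B(d4,38), E(d4,37), D(d4,36), A(d5,34), C(d4,32), F(d5,12)
B→slot 4; E→slot 3; D→slot 2; A→slot 5; C→slot 1; F skipped.
Profit = 32 + 36 + 37 + 38 + 34 = 177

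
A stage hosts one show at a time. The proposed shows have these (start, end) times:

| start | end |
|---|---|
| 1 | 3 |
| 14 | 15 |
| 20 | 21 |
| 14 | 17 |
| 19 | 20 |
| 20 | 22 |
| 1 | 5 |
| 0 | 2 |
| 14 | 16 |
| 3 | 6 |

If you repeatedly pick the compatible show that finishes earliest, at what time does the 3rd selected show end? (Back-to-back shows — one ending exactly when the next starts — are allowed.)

Greedy by earliest finish: after sorting by end time, pick each interval compatible with the last pick.
By end time: (0,2), (1,3), (1,5), (3,6), (14,15), (14,16), (14,17), (19,20), (20,21), (20,22).
Pick (0,2); next start ≥ 2 → (3,6); next start ≥ 6 → (14,15); next start ≥ 15 → (19,20); next start ≥ 20 → (20,21).
Selected: (0,2) (3,6) (14,15) (19,20) (20,21)

15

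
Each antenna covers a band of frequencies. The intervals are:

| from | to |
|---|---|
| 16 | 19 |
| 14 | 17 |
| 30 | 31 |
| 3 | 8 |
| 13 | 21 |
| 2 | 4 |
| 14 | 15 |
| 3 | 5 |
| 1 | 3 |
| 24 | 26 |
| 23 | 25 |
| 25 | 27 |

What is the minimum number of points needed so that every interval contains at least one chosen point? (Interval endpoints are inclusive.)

Process intervals by earliest right end; each time one isn't hit yet, stab at its right endpoint.
By right end: [1,3]  [2,4]  [3,5]  [3,8]  [14,15]  [14,17]  [16,19]  [13,21]  [23,25]  [24,26]  [25,27]  [30,31]
[1,3] uncovered → point at 3; [14,15] uncovered → point at 15; [16,19] uncovered → point at 19; [23,25] uncovered → point at 25; [30,31] uncovered → point at 31.
Points: 3, 15, 19, 25, 31 (5 total).

5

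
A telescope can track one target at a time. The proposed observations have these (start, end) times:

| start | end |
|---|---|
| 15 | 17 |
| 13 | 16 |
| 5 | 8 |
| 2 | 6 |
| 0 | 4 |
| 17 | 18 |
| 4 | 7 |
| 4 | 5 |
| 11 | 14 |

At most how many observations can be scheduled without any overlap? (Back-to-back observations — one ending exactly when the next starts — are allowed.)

6

Order by finish time; keep every interval that doesn't clash with the previous kept one.
By end time: (0,4), (4,5), (2,6), (4,7), (5,8), (11,14), (13,16), (15,17), (17,18).
Pick (0,4); next start ≥ 4 → (4,5); next start ≥ 5 → (5,8); next start ≥ 8 → (11,14); next start ≥ 14 → (15,17); next start ≥ 17 → (17,18).
Selected 6 observations.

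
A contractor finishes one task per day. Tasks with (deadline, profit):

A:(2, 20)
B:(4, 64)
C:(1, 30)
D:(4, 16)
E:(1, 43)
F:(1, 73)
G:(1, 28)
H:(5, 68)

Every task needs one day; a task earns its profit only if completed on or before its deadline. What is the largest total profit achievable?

Sort by profit descending; place each in the latest free slot ≤ its deadline.
Profit order: F=73 H=68 B=64 E=43 C=30 G=28 A=20 D=16
Assign: F→slot 1, H→slot 5, B→slot 4, E skipped, C skipped, G skipped, A→slot 2, D→slot 3.
Slots: [1:F] [2:A] [3:D] [4:B] [5:H]
Profit = 73 + 20 + 16 + 64 + 68 = 241

241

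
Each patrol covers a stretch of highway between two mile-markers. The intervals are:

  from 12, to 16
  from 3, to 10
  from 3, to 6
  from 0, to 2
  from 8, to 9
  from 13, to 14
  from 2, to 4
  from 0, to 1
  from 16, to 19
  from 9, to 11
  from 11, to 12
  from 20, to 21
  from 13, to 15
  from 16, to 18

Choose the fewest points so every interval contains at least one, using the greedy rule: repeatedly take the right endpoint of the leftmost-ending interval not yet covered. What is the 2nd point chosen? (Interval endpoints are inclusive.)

Sorted: [0,1] [0,2] [2,4] [3,6] [8,9] [3,10] [9,11] [11,12] [13,14] [13,15] [12,16] [16,18] [16,19] [20,21]
{[0,1],[0,2]} hit by 1; {[2,4],[3,6]} hit by 4; {[8,9],[3,10],[9,11]} hit by 9; {[11,12]} hit by 12; {[13,14],[13,15],[12,16]} hit by 14; {[16,18],[16,19]} hit by 18; {[20,21]} hit by 21.
Points: 1, 4, 9, 12, 14, 18, 21 (7 total).

4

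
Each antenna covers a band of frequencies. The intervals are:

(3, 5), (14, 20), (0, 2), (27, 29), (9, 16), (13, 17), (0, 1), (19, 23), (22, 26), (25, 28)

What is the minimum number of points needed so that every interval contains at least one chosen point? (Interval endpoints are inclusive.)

Sort by right endpoint; whenever an interval is uncovered, place a point at its right end.
By right end: [0,1]  [0,2]  [3,5]  [9,16]  [13,17]  [14,20]  [19,23]  [22,26]  [25,28]  [27,29]
[0,1] uncovered → point at 1; [3,5] uncovered → point at 5; [9,16] uncovered → point at 16; [19,23] uncovered → point at 23; [25,28] uncovered → point at 28.
Points: 1, 5, 16, 23, 28 (5 total).

5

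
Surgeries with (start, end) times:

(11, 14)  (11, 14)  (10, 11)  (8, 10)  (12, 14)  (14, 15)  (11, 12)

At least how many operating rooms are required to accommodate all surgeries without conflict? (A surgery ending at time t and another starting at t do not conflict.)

3

The answer is the maximum number of intervals overlapping at any instant.
starts: [8, 10, 11, 11, 11, 12, 14]
ends:   [10, 11, 12, 14, 14, 14, 15]
s8→1 e10→0 s10→1 e11→0 s11→1 s11→2 s11→3  — peak 3.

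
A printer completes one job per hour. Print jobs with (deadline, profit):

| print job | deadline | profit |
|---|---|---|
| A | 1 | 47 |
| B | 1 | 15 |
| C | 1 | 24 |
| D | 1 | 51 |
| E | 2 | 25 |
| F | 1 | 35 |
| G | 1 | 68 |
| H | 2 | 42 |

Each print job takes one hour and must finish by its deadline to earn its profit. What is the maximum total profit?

110

Take jobs in profit order; each goes to the latest open slot no later than its deadline.
Profit order: G=68 D=51 A=47 H=42 F=35 E=25 C=24 B=15
Assign: G→slot 1, D skipped, A skipped, H→slot 2, F skipped, E skipped, C skipped, B skipped.
Slots: [1:G] [2:H]
Profit = 68 + 42 = 110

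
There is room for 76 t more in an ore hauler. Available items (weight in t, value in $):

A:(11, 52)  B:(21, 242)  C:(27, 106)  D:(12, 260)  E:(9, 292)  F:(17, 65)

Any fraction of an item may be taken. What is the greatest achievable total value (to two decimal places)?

936.30

Sort by value per unit weight and fill in that order.
Order: E (292/9=32.44) > D (260/12=21.67) > B (242/21=11.52) > A (52/11=4.73) > C (106/27=3.93) > F (65/17=3.82)
Fill: take E (9 @ 292) → take D (12 @ 260) → take B (21 @ 242) → take A (11 @ 52) → take 23/27 of C → 90.30; 76/76 used.
Total value = 936.30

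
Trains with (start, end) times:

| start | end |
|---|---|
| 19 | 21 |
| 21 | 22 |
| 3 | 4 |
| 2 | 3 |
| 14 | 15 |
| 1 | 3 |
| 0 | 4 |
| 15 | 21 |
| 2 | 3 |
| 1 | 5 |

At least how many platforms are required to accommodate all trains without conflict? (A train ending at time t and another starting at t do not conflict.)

starts: [0, 1, 1, 2, 2, 3, 14, 15, 19, 21]
ends:   [3, 3, 3, 4, 4, 5, 15, 21, 21, 22]
s0→1 s1→2 s1→3 s2→4 s2→5  — peak 5.

5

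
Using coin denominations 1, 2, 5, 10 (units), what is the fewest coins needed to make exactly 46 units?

6

Use the largest denomination that fits, subtract, and repeat.
46 − 4×10→6 − 1×5→1 − 1×1→0
Total coins = 4 + 1 + 1 = 6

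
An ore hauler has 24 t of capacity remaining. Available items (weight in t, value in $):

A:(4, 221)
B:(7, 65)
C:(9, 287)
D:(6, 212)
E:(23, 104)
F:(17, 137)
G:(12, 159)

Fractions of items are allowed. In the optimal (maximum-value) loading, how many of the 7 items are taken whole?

3

Greedy by value/weight ratio, highest first.
Order: A (221/4=55.25) > D (212/6=35.33) > C (287/9=31.89) > G (159/12=13.25) > B (65/7=9.29) > F (137/17=8.06) > E (104/23=4.52)
Fill: take A (4 @ 221) → take D (6 @ 212) → take C (9 @ 287) → take 5/12 of G → 66.25; 24/24 used.
3 item(s) taken whole; one partial (take 5/12 of G).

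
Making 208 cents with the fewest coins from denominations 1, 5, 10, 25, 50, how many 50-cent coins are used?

4

Greedy: take as many of the largest coin as possible, then repeat with the remainder.
208 = 4×50 + 1×5 + 3×1
Count of 50: 4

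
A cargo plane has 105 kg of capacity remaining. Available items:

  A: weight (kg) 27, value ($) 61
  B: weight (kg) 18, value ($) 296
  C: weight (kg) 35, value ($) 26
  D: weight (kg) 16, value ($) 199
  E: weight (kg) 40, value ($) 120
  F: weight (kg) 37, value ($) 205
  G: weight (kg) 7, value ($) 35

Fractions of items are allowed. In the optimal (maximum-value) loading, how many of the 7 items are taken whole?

4

Order: B (296/18=16.44) > D (199/16=12.44) > F (205/37=5.54) > G (35/7=5.00) > E (120/40=3.00) > A (61/27=2.26) > C (26/35=0.74)
Fill: take B (18 @ 296) → take D (16 @ 199) → take F (37 @ 205) → take G (7 @ 35) → take 27/40 of E → 81.00; 105/105 used.
4 item(s) taken whole; one partial (take 27/40 of E).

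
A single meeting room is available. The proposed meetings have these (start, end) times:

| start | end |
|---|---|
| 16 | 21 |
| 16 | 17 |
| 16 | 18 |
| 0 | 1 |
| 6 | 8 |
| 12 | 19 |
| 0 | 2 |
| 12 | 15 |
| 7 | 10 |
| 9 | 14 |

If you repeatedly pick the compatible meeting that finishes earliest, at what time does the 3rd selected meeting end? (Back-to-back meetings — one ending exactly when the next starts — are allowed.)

Sorted by end: (0,1)  (0,2)  (6,8)  (7,10)  (9,14)  (12,15)  (16,17)  (16,18)  (12,19)  (16,21)
take (0,1); take (6,8); take (9,14); take (16,17); skip (16,18).
Selected: (0,1) (6,8) (9,14) (16,17)

14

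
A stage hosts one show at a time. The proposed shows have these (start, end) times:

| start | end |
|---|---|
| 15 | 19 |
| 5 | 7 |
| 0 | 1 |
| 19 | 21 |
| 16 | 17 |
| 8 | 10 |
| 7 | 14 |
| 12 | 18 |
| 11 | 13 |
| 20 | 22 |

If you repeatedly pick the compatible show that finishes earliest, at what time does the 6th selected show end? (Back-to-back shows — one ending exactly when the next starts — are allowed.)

Sorted by end: (0,1)  (5,7)  (8,10)  (11,13)  (7,14)  (16,17)  (12,18)  (15,19)  (19,21)  (20,22)
take (0,1); take (5,7); take (8,10); take (11,13); take (16,17); skip (12,18); take (19,21).
Selected: (0,1) (5,7) (8,10) (11,13) (16,17) (19,21)

21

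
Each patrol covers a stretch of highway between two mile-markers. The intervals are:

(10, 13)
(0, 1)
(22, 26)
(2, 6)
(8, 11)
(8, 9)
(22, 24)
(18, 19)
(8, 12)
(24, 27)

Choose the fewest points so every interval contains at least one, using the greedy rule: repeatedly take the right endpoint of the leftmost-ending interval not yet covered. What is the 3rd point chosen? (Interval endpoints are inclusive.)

Sort by right endpoint; whenever an interval is uncovered, place a point at its right end.
Sorted: [0,1] [2,6] [8,9] [8,11] [8,12] [10,13] [18,19] [22,24] [22,26] [24,27]
{[0,1]} hit by 1; {[2,6]} hit by 6; {[8,9],[8,11],[8,12]} hit by 9; {[10,13]} hit by 13; {[18,19]} hit by 19; {[22,24],[22,26],[24,27]} hit by 24.
Points: 1, 6, 9, 13, 19, 24 (6 total).

9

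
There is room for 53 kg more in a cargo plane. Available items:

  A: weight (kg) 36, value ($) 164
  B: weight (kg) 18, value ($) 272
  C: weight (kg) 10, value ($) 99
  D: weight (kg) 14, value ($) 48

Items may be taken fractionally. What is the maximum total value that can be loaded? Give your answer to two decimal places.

Ratios (sorted): B 15.11, C 9.90, A 4.56, D 3.43
take B (18 @ 272); take C (10 @ 99); take 25/36 of A → 113.89. Capacity used 53/53.
Total value = 484.89

484.89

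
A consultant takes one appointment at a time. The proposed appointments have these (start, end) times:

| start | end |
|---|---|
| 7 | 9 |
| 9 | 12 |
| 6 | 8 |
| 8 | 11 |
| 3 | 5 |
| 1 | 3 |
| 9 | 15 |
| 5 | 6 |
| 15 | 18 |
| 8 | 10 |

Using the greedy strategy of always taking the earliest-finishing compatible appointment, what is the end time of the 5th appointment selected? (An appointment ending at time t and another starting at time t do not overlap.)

Greedy by earliest finish: after sorting by end time, pick each interval compatible with the last pick.
By end time: (1,3), (3,5), (5,6), (6,8), (7,9), (8,10), (8,11), (9,12), (9,15), (15,18).
Pick (1,3); next start ≥ 3 → (3,5); next start ≥ 5 → (5,6); next start ≥ 6 → (6,8); next start ≥ 8 → (8,10); next start ≥ 10 → (15,18).
Selected: (1,3) (3,5) (5,6) (6,8) (8,10) (15,18)

10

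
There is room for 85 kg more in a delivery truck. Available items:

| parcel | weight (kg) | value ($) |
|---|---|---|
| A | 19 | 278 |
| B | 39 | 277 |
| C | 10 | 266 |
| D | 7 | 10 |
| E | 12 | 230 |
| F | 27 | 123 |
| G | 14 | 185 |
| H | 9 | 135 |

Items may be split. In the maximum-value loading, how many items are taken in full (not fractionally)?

5

Greedy by value/weight ratio, highest first.
Order: C (266/10=26.60) > E (230/12=19.17) > H (135/9=15.00) > A (278/19=14.63) > G (185/14=13.21) > B (277/39=7.10) > F (123/27=4.56) > D (10/7=1.43)
Fill: take C (10 @ 266) → take E (12 @ 230) → take H (9 @ 135) → take A (19 @ 278) → take G (14 @ 185) → take 21/39 of B → 149.15; 85/85 used.
5 item(s) taken whole; one partial (take 21/39 of B).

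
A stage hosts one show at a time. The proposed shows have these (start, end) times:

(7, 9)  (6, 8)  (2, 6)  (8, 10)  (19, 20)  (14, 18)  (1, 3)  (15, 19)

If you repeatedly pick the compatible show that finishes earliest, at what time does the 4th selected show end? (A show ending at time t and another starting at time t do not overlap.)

Greedy by earliest finish: after sorting by end time, pick each interval compatible with the last pick.
Sorted by end: (1,3)  (2,6)  (6,8)  (7,9)  (8,10)  (14,18)  (15,19)  (19,20)
take (1,3); take (6,8); take (8,10); take (14,18); skip (15,19); take (19,20).
Selected: (1,3) (6,8) (8,10) (14,18) (19,20)

18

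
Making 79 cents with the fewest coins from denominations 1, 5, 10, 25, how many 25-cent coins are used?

Greedy: take as many of the largest coin as possible, then repeat with the remainder.
79 = 3×25 + 4×1
Count of 25: 3

3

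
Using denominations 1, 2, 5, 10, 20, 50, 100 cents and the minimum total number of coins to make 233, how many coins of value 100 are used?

2

Use the largest denomination that fits, subtract, and repeat.
233 = 2×100 + 1×20 + 1×10 + 1×2 + 1×1
Count of 100: 2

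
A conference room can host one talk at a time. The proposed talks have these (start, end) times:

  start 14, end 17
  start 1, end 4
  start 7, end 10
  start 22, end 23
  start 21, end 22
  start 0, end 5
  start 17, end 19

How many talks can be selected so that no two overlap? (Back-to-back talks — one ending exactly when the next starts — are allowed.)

6

Sorted by end: (1,4)  (0,5)  (7,10)  (14,17)  (17,19)  (21,22)  (22,23)
take (1,4); skip (0,5); take (7,10); take (14,17); take (17,19); take (21,22); take (22,23).
Selected 6 talks.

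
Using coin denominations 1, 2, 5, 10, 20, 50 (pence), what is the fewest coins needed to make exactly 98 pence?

6

98 = 1×50 + 2×20 + 1×5 + 1×2 + 1×1
Total coins = 1 + 2 + 1 + 1 + 1 = 6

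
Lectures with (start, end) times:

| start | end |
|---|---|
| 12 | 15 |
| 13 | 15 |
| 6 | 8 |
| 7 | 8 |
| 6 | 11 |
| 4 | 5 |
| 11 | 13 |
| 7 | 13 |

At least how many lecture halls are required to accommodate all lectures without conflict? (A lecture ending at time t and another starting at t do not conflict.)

4

Count concurrent intervals with a sweep; the peak is the room count.
starts: [4, 6, 6, 7, 7, 11, 12, 13]
ends:   [5, 8, 8, 11, 13, 13, 15, 15]
s4→1 e5→0 s6→1 s6→2 s7→3 s7→4  — peak 4.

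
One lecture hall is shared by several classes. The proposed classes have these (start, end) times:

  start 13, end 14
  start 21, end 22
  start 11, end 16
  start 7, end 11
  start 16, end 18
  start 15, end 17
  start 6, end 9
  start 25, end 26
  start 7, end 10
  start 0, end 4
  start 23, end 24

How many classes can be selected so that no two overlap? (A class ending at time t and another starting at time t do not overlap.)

Sorted by end: (0,4)  (6,9)  (7,10)  (7,11)  (13,14)  (11,16)  (15,17)  (16,18)  (21,22)  (23,24)  (25,26)
take (0,4); take (6,9); skip (7,10); skip (7,11); take (13,14); skip (11,16); take (15,17); skip (16,18); take (21,22); take (23,24); take (25,26).
Selected 7 classes.

7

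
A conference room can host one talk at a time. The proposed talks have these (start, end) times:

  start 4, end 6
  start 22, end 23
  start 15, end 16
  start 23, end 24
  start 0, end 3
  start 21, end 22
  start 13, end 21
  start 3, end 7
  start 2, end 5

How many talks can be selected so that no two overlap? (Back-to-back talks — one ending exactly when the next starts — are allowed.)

By end time: (0,3), (2,5), (4,6), (3,7), (15,16), (13,21), (21,22), (22,23), (23,24).
Pick (0,3); next start ≥ 3 → (4,6); next start ≥ 6 → (15,16); next start ≥ 16 → (21,22); next start ≥ 22 → (22,23); next start ≥ 23 → (23,24).
Selected 6 talks.

6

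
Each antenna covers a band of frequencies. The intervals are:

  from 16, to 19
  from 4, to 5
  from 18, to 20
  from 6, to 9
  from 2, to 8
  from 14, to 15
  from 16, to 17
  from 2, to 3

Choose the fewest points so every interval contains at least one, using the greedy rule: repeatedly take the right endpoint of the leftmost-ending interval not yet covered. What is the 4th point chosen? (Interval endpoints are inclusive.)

Process intervals by earliest right end; each time one isn't hit yet, stab at its right endpoint.
By right end: [2,3]  [4,5]  [2,8]  [6,9]  [14,15]  [16,17]  [16,19]  [18,20]
[2,3] uncovered → point at 3; [4,5] uncovered → point at 5; [6,9] uncovered → point at 9; [14,15] uncovered → point at 15; [16,17] uncovered → point at 17; [18,20] uncovered → point at 20.
Points: 3, 5, 9, 15, 17, 20 (6 total).

15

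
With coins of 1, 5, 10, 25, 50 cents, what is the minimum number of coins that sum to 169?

9

Greedy: take as many of the largest coin as possible, then repeat with the remainder.
169 = 3×50 + 1×10 + 1×5 + 4×1
Total coins = 3 + 1 + 1 + 4 = 9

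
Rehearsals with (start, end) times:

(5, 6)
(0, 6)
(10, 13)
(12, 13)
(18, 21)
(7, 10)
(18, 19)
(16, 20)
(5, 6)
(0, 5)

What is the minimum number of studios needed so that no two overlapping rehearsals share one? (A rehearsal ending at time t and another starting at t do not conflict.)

3

Count concurrent intervals with a sweep; the peak is the room count.
Events (time:±→running): 0:+→1 0:+→2 5:-→1 5:+→2 5:+→3 … peak 3.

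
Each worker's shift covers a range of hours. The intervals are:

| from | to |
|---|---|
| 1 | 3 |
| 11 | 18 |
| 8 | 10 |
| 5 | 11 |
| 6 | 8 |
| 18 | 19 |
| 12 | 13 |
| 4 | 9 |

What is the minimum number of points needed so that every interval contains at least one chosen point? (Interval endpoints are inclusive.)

4

Process intervals by earliest right end; each time one isn't hit yet, stab at its right endpoint.
By right end: [1,3]  [6,8]  [4,9]  [8,10]  [5,11]  [12,13]  [11,18]  [18,19]
[1,3] uncovered → point at 3; [6,8] uncovered → point at 8; [12,13] uncovered → point at 13; [18,19] uncovered → point at 19.
Points: 3, 8, 13, 19 (4 total).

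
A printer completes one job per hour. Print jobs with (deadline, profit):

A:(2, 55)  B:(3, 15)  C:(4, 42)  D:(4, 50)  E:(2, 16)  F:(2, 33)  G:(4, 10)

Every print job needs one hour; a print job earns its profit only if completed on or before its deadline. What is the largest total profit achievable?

180

Profit order: A=55 D=50 C=42 F=33 E=16 B=15 G=10
Assign: A→slot 2, D→slot 4, C→slot 3, F→slot 1, E skipped, B skipped, G skipped.
Slots: [1:F] [2:A] [3:C] [4:D]
Profit = 33 + 55 + 42 + 50 = 180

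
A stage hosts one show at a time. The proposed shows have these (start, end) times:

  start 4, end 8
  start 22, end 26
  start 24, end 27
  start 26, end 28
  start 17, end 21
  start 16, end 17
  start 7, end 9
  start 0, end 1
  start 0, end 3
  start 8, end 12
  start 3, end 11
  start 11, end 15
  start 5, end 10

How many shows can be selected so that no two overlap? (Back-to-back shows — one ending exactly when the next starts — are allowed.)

7

By end time: (0,1), (0,3), (4,8), (7,9), (5,10), (3,11), (8,12), (11,15), (16,17), (17,21), (22,26), (24,27), (26,28).
Pick (0,1); next start ≥ 1 → (4,8); next start ≥ 8 → (8,12); next start ≥ 12 → (16,17); next start ≥ 17 → (17,21); next start ≥ 21 → (22,26); next start ≥ 26 → (26,28).
Selected 7 shows.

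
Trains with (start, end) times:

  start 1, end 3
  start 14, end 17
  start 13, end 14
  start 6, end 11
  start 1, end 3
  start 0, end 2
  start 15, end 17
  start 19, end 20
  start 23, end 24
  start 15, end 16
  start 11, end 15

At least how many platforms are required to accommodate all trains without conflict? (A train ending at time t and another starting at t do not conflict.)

starts: [0, 1, 1, 6, 11, 13, 14, 15, 15, 19, 23]
ends:   [2, 3, 3, 11, 14, 15, 16, 17, 17, 20, 24]
s0→1 s1→2 s1→3  — peak 3.

3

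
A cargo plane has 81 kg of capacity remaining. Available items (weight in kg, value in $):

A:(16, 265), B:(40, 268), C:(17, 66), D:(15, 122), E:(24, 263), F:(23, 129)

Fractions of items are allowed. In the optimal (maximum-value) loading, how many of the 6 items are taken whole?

Sort by value per unit weight and fill in that order.
Order: A (265/16=16.56) > E (263/24=10.96) > D (122/15=8.13) > B (268/40=6.70) > F (129/23=5.61) > C (66/17=3.88)
Fill: take A (16 @ 265) → take E (24 @ 263) → take D (15 @ 122) → take 26/40 of B → 174.20; 81/81 used.
3 item(s) taken whole; one partial (take 26/40 of B).

3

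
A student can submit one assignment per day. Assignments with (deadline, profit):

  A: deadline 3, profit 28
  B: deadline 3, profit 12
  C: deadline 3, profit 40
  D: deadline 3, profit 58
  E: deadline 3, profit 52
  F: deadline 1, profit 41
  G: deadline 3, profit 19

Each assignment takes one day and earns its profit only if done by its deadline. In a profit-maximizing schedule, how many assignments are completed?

Sort by profit descending; place each in the latest free slot ≤ its deadline.
By profit: D(d3,58), E(d3,52), F(d1,41), C(d3,40), A(d3,28), G(d3,19), B(d3,12)
D→slot 3; E→slot 2; F→slot 1; C skipped; A skipped; G skipped; B skipped.
3 of 7 scheduled.

3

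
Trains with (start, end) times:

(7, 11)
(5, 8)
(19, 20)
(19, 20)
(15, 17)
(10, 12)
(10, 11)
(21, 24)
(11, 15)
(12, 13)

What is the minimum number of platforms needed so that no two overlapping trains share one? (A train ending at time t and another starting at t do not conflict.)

starts: [5, 7, 10, 10, 11, 12, 15, 19, 19, 21]
ends:   [8, 11, 11, 12, 13, 15, 17, 20, 20, 24]
s5→1 s7→2 e8→1 s10→2 s10→3  — peak 3.

3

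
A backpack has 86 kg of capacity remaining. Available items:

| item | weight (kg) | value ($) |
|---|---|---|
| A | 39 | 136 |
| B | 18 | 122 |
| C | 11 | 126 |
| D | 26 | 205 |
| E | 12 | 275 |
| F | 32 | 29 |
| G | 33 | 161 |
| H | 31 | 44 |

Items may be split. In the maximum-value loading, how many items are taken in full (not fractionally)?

Greedy by value/weight ratio, highest first.
Order: E (275/12=22.92) > C (126/11=11.45) > D (205/26=7.88) > B (122/18=6.78) > G (161/33=4.88) > A (136/39=3.49) > H (44/31=1.42) > F (29/32=0.91)
Fill: take E (12 @ 275) → take C (11 @ 126) → take D (26 @ 205) → take B (18 @ 122) → take 19/33 of G → 92.70; 86/86 used.
4 item(s) taken whole; one partial (take 19/33 of G).

4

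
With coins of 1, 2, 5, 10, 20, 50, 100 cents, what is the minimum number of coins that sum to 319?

319 − 3×100→19 − 1×10→9 − 1×5→4 − 2×2→0
Total coins = 3 + 1 + 1 + 2 = 7

7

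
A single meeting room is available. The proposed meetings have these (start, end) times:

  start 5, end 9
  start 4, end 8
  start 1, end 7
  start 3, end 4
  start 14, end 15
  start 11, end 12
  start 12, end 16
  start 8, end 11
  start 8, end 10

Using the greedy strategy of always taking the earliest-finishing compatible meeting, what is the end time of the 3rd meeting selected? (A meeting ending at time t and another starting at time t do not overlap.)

10

Sort by end time and greedily take each interval whose start is ≥ the last chosen end.
Sorted by end: (3,4)  (1,7)  (4,8)  (5,9)  (8,10)  (8,11)  (11,12)  (14,15)  (12,16)
take (3,4); skip (1,7); take (4,8); take (8,10); take (11,12); take (14,15).
Selected: (3,4) (4,8) (8,10) (11,12) (14,15)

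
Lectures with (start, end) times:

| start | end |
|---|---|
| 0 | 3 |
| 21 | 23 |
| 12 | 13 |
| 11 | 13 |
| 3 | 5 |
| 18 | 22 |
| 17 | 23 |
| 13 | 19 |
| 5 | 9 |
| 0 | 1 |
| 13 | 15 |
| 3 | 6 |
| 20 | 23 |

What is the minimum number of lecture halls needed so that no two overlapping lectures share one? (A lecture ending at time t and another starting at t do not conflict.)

4

Events (time:±→running): 0:+→1 0:+→2 1:-→1 3:-→0 3:+→1 3:+→2 5:-→1 5:+→2 6:-→1 9:-→0 11:+→1 12:+→2 13:-→1 13:-→0 13:+→1 13:+→2 15:-→1 17:+→2 18:+→3 19:-→2 20:+→3 21:+→4 … peak 4.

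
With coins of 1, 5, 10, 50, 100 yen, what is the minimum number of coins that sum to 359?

9

359 = 3×100 + 1×50 + 1×5 + 4×1
Total coins = 3 + 1 + 1 + 4 = 9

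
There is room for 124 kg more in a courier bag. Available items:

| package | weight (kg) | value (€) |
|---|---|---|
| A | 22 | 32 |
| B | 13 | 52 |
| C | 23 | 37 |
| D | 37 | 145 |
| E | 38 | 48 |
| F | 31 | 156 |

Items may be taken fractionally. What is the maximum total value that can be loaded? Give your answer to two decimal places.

Sort by value per unit weight and fill in that order.
Order: F (156/31=5.03) > B (52/13=4.00) > D (145/37=3.92) > C (37/23=1.61) > A (32/22=1.45) > E (48/38=1.26)
Fill: take F (31 @ 156) → take B (13 @ 52) → take D (37 @ 145) → take C (23 @ 37) → take 20/22 of A → 29.09; 124/124 used.
Total value = 419.09

419.09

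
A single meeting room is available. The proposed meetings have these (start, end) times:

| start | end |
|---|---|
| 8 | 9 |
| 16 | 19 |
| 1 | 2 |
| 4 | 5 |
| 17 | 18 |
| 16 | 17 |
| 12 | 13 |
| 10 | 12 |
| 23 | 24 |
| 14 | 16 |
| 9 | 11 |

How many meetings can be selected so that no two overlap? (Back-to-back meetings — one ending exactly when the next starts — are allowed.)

Order by finish time; keep every interval that doesn't clash with the previous kept one.
Sorted by end: (1,2)  (4,5)  (8,9)  (9,11)  (10,12)  (12,13)  (14,16)  (16,17)  (17,18)  (16,19)  (23,24)
take (1,2); take (4,5); take (8,9); take (9,11); take (12,13); take (14,16); take (16,17); take (17,18); take (23,24).
Selected 9 meetings.

9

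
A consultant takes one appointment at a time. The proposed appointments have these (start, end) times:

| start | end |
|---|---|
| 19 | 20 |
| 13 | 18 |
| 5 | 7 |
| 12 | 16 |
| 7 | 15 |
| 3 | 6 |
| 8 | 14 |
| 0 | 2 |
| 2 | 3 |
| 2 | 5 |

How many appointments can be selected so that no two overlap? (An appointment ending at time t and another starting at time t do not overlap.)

Greedy by earliest finish: after sorting by end time, pick each interval compatible with the last pick.
Sorted by end: (0,2)  (2,3)  (2,5)  (3,6)  (5,7)  (8,14)  (7,15)  (12,16)  (13,18)  (19,20)
take (0,2); take (2,3); skip (2,5); take (3,6); take (8,14); skip (7,15); skip (12,16); take (19,20).
Selected 5 appointments.

5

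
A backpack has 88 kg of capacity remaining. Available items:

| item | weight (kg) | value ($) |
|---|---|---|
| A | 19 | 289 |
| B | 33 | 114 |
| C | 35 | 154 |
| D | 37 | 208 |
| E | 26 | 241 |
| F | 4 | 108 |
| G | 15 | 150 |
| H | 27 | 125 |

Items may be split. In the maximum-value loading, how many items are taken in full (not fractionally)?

Order: F (108/4=27.00) > A (289/19=15.21) > G (150/15=10.00) > E (241/26=9.27) > D (208/37=5.62) > H (125/27=4.63) > C (154/35=4.40) > B (114/33=3.45)
Fill: take F (4 @ 108) → take A (19 @ 289) → take G (15 @ 150) → take E (26 @ 241) → take 24/37 of D → 134.92; 88/88 used.
4 item(s) taken whole; one partial (take 24/37 of D).

4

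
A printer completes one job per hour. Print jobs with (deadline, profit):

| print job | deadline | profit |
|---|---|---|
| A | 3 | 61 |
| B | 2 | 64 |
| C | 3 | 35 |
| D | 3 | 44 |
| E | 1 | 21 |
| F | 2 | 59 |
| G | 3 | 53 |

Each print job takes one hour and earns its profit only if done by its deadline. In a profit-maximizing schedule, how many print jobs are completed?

Take jobs in profit order; each goes to the latest open slot no later than its deadline.
By profit: B(d2,64), A(d3,61), F(d2,59), G(d3,53), D(d3,44), C(d3,35), E(d1,21)
B→slot 2; A→slot 3; F→slot 1; G skipped; D skipped; C skipped; E skipped.
3 of 7 scheduled.

3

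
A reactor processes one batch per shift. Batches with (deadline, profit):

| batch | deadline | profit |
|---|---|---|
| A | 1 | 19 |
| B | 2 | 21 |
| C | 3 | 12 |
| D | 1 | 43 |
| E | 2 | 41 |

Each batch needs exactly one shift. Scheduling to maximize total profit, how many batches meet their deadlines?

Sort by profit descending; place each in the latest free slot ≤ its deadline.
Profit order: D=43 E=41 B=21 A=19 C=12
Assign: D→slot 1, E→slot 2, B skipped, A skipped, C→slot 3.
Slots: [1:D] [2:E] [3:C]
3 of 5 scheduled.

3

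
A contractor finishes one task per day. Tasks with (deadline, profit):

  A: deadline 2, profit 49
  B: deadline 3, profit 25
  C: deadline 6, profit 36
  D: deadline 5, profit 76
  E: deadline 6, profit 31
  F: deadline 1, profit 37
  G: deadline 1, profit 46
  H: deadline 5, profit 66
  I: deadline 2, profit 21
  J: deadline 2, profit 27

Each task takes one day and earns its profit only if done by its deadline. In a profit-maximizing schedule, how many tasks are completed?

Sort by profit descending; place each in the latest free slot ≤ its deadline.
By profit: D(d5,76), H(d5,66), A(d2,49), G(d1,46), F(d1,37), C(d6,36), E(d6,31), J(d2,27), B(d3,25), I(d2,21)
D→slot 5; H→slot 4; A→slot 2; G→slot 1; F skipped; C→slot 6; E→slot 3; J skipped; B skipped; I skipped.
6 of 10 scheduled.

6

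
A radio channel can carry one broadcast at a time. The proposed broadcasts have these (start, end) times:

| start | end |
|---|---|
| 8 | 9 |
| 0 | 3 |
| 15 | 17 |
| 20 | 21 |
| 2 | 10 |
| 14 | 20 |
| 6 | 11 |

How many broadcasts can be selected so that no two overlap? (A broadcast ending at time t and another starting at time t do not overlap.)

By end time: (0,3), (8,9), (2,10), (6,11), (15,17), (14,20), (20,21).
Pick (0,3); next start ≥ 3 → (8,9); next start ≥ 9 → (15,17); next start ≥ 17 → (20,21).
Selected 4 broadcasts.

4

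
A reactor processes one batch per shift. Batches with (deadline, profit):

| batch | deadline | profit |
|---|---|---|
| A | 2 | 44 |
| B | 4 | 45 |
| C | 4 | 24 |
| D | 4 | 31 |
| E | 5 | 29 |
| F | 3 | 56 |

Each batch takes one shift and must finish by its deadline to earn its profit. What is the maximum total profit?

205

Take jobs in profit order; each goes to the latest open slot no later than its deadline.
By profit: F(d3,56), B(d4,45), A(d2,44), D(d4,31), E(d5,29), C(d4,24)
F→slot 3; B→slot 4; A→slot 2; D→slot 1; E→slot 5; C skipped.
Profit = 31 + 44 + 56 + 45 + 29 = 205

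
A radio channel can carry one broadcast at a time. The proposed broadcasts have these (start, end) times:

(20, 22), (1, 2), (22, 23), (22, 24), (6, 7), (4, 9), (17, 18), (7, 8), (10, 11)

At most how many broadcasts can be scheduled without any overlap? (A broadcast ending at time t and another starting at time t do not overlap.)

Sort by end time and greedily take each interval whose start is ≥ the last chosen end.
By end time: (1,2), (6,7), (7,8), (4,9), (10,11), (17,18), (20,22), (22,23), (22,24).
Pick (1,2); next start ≥ 2 → (6,7); next start ≥ 7 → (7,8); next start ≥ 8 → (10,11); next start ≥ 11 → (17,18); next start ≥ 18 → (20,22); next start ≥ 22 → (22,23).
Selected 7 broadcasts.

7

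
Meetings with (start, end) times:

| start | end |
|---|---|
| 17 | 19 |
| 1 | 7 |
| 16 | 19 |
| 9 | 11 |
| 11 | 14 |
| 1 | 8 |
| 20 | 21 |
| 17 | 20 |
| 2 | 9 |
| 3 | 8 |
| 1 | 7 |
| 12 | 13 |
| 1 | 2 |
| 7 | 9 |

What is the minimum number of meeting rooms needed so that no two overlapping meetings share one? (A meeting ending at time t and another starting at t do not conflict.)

Count concurrent intervals with a sweep; the peak is the room count.
starts: [1, 1, 1, 1, 2, 3, 7, 9, 11, 12, 16, 17, 17, 20]
ends:   [2, 7, 7, 8, 8, 9, 9, 11, 13, 14, 19, 19, 20, 21]
s1→1 s1→2 s1→3 s1→4 e2→3 s2→4 s3→5  — peak 5.

5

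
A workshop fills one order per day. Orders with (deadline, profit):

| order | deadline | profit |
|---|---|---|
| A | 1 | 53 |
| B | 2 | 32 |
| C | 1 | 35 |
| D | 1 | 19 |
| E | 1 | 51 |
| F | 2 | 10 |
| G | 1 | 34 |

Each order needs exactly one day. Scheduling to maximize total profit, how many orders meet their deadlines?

By profit: A(d1,53), E(d1,51), C(d1,35), G(d1,34), B(d2,32), D(d1,19), F(d2,10)
A→slot 1; E skipped; C skipped; G skipped; B→slot 2; D skipped; F skipped.
2 of 7 scheduled.

2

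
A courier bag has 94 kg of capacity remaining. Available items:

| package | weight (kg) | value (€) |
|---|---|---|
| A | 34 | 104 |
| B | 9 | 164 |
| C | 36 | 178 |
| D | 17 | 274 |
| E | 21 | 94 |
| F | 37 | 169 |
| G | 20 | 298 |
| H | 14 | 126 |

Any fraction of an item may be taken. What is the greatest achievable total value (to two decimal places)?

1030.11

Greedy by value/weight ratio, highest first.
Ratios (sorted): B 18.22, D 16.12, G 14.90, H 9.00, C 4.94, F 4.57, E 4.48, A 3.06
take B (9 @ 164); take D (17 @ 274); take G (20 @ 298); take H (14 @ 126); take 34/36 of C → 168.11. Capacity used 94/94.
Total value = 1030.11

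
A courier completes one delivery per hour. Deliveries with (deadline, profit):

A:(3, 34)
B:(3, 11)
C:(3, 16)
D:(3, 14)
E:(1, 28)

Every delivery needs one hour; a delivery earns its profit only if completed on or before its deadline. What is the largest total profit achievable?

78

Take jobs in profit order; each goes to the latest open slot no later than its deadline.
By profit: A(d3,34), E(d1,28), C(d3,16), D(d3,14), B(d3,11)
A→slot 3; E→slot 1; C→slot 2; D skipped; B skipped.
Profit = 28 + 16 + 34 = 78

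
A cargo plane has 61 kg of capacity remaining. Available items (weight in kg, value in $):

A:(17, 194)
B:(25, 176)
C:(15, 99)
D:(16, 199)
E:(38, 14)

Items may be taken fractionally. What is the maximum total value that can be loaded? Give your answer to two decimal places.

Order: D (199/16=12.44) > A (194/17=11.41) > B (176/25=7.04) > C (99/15=6.60) > E (14/38=0.37)
Fill: take D (16 @ 199) → take A (17 @ 194) → take B (25 @ 176) → take 3/15 of C → 19.80; 61/61 used.
Total value = 588.80

588.80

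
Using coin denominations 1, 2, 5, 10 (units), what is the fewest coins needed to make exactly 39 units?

39 = 3×10 + 1×5 + 2×2
Total coins = 3 + 1 + 2 = 6

6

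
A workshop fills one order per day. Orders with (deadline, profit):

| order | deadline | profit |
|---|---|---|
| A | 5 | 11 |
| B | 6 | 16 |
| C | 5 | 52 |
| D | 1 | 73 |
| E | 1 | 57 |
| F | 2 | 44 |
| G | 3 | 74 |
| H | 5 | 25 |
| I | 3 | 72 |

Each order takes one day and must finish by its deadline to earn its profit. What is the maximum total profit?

Take jobs in profit order; each goes to the latest open slot no later than its deadline.
By profit: G(d3,74), D(d1,73), I(d3,72), E(d1,57), C(d5,52), F(d2,44), H(d5,25), B(d6,16), A(d5,11)
G→slot 3; D→slot 1; I→slot 2; E skipped; C→slot 5; F skipped; H→slot 4; B→slot 6; A skipped.
Profit = 73 + 72 + 74 + 25 + 52 + 16 = 312

312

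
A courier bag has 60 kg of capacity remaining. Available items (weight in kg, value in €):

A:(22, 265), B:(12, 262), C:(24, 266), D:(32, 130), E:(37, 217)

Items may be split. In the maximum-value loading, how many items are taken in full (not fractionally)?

Sort by value per unit weight and fill in that order.
Order: B (262/12=21.83) > A (265/22=12.05) > C (266/24=11.08) > E (217/37=5.86) > D (130/32=4.06)
Fill: take B (12 @ 262) → take A (22 @ 265) → take C (24 @ 266) → take 2/37 of E → 11.73; 60/60 used.
3 item(s) taken whole; one partial (take 2/37 of E).

3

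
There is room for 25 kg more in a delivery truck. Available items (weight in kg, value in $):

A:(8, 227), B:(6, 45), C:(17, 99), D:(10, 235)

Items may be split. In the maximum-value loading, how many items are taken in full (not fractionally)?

3

Greedy by value/weight ratio, highest first.
Order: A (227/8=28.38) > D (235/10=23.50) > B (45/6=7.50) > C (99/17=5.82)
Fill: take A (8 @ 227) → take D (10 @ 235) → take B (6 @ 45) → take 1/17 of C → 5.82; 25/25 used.
3 item(s) taken whole; one partial (take 1/17 of C).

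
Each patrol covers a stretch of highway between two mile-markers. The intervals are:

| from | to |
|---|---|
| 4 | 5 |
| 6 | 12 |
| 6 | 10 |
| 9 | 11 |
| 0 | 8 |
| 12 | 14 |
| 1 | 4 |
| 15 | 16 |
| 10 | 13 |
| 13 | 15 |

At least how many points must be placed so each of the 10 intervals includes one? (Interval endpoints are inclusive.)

Sorted: [1,4] [4,5] [0,8] [6,10] [9,11] [6,12] [10,13] [12,14] [13,15] [15,16]
{[1,4],[4,5],[0,8]} hit by 4; {[6,10],[9,11],[6,12],[10,13]} hit by 10; {[12,14],[13,15]} hit by 14; {[15,16]} hit by 16.
Points: 4, 10, 14, 16 (4 total).

4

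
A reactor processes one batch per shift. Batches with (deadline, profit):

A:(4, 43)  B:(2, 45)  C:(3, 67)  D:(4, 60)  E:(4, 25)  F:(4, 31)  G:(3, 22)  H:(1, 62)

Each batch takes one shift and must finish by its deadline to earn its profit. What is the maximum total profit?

234

By profit: C(d3,67), H(d1,62), D(d4,60), B(d2,45), A(d4,43), F(d4,31), E(d4,25), G(d3,22)
C→slot 3; H→slot 1; D→slot 4; B→slot 2; A skipped; F skipped; E skipped; G skipped.
Profit = 62 + 45 + 67 + 60 = 234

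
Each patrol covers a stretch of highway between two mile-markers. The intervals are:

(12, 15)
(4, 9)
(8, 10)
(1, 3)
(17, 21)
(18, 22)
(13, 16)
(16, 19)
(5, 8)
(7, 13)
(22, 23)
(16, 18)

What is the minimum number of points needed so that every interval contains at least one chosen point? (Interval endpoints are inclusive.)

5

Sorted: [1,3] [5,8] [4,9] [8,10] [7,13] [12,15] [13,16] [16,18] [16,19] [17,21] [18,22] [22,23]
{[1,3]} hit by 3; {[5,8],[4,9],[8,10],[7,13]} hit by 8; {[12,15],[13,16]} hit by 15; {[16,18],[16,19],[17,21],[18,22]} hit by 18; {[22,23]} hit by 23.
Points: 3, 8, 15, 18, 23 (5 total).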